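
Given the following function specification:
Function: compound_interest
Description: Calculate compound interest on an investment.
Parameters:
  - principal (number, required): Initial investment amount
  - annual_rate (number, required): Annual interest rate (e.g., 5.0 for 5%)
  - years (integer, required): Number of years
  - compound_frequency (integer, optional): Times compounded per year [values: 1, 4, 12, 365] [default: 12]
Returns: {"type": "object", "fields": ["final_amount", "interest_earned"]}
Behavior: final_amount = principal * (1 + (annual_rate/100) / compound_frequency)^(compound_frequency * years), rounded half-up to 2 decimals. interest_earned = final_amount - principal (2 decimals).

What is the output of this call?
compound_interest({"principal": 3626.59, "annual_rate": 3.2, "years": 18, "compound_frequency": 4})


rate per period = 3.2/100/4 = 0.008 (keep full precision); periods = 4 * 18 = 72
(1 + 0.008)^72 = 1.77483634
final_amount = 3626.59 * 1.77483634 = 6436.603715 -> 6436.60
interest_earned = 6436.60 - 3626.59 = 2810.01
Output:
{"final_amount": 6436.6, "interest_earned": 2810.01}


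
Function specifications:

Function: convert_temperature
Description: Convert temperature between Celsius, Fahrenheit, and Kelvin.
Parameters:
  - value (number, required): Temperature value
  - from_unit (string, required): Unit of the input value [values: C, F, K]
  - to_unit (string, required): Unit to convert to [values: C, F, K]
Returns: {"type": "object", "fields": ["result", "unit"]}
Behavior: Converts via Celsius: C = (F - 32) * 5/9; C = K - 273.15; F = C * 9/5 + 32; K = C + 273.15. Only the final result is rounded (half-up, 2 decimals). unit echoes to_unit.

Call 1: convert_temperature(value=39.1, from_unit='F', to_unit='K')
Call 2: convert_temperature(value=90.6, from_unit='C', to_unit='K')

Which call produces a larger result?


Call 1:
  To C: (39.1 - 32) * 5/9 = 3.944444
  To K: 3.944444 + 273.15 = 277.094444
  Round to 2 decimals: 277.09
  -> 277.09 K
Call 2:
  Input already in C: 90.6
  To K: 90.6 + 273.15 = 363.75
  Round to 2 decimals: 363.75
  -> 363.75 K
Call 2 (363.75 K)


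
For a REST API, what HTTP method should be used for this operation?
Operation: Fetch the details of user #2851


GET = read, POST = create, PUT = update/replace, DELETE = remove
This operation is a read.
GET


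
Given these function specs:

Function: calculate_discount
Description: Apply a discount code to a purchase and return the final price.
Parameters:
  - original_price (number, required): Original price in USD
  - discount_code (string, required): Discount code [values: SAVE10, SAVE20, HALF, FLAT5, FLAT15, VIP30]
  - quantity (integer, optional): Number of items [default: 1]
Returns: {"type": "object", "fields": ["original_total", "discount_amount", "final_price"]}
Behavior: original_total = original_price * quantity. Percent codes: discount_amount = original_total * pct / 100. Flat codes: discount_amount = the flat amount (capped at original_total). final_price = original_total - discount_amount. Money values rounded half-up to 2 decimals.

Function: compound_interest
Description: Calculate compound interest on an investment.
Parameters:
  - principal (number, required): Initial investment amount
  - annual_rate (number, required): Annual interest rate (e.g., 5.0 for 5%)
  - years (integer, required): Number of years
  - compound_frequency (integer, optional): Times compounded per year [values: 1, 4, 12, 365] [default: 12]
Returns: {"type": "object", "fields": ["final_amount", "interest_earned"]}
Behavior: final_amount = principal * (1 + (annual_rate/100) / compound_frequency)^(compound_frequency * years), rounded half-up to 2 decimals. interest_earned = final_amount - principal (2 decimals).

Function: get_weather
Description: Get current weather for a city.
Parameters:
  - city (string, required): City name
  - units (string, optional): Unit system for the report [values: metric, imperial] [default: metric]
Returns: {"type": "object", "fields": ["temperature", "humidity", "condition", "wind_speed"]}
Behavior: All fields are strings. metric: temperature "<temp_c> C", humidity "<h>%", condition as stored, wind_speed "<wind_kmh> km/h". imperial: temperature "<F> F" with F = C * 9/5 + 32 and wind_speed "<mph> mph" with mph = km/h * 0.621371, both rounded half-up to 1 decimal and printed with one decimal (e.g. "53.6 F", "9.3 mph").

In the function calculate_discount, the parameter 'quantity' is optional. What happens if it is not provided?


The calculate_discount spec declares:
  - quantity (integer, optional): Number of items [default: 1]
It defaults to 1


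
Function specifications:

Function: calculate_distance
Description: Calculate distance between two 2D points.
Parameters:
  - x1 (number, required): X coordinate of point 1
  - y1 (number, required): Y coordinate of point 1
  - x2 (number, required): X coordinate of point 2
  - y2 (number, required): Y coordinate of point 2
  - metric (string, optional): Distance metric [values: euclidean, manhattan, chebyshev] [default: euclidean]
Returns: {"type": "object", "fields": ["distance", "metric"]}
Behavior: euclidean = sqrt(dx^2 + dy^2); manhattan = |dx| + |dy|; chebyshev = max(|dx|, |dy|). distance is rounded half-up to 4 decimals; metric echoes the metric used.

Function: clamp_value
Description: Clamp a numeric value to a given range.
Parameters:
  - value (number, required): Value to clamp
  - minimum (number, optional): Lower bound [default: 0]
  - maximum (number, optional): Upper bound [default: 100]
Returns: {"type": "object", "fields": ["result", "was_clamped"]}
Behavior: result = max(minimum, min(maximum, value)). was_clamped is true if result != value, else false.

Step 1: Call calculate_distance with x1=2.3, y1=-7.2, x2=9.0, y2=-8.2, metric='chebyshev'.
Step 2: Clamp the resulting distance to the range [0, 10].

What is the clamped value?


Step 1: calculate_distance (chebyshev)
  |dx| = |9 - 2.3| = 6.7; |dy| = |-8.2 - -7.2| = 1
  chebyshev: max(6.7, 1) = 6.7
  Round to 4 decimals: 6.7
  -> distance = 6.7
Step 2: clamp_value(value=6.7, minimum=0, maximum=10)
  result = max(0, min(10, 6.7)) = max(0, 6.7) = 6.7
  was_clamped = (6.7 != 6.7) = false
  -> result = 6.7
6.7


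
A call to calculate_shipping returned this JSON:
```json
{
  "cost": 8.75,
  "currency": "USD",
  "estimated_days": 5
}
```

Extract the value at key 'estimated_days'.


5


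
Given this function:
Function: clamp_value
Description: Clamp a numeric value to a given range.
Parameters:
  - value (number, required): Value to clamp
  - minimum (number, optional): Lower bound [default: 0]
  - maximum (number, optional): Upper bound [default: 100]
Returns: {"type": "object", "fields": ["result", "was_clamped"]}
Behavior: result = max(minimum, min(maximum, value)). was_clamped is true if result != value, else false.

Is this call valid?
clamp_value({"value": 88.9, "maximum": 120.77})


Checking all required parameters present and types match... All valid.
Valid


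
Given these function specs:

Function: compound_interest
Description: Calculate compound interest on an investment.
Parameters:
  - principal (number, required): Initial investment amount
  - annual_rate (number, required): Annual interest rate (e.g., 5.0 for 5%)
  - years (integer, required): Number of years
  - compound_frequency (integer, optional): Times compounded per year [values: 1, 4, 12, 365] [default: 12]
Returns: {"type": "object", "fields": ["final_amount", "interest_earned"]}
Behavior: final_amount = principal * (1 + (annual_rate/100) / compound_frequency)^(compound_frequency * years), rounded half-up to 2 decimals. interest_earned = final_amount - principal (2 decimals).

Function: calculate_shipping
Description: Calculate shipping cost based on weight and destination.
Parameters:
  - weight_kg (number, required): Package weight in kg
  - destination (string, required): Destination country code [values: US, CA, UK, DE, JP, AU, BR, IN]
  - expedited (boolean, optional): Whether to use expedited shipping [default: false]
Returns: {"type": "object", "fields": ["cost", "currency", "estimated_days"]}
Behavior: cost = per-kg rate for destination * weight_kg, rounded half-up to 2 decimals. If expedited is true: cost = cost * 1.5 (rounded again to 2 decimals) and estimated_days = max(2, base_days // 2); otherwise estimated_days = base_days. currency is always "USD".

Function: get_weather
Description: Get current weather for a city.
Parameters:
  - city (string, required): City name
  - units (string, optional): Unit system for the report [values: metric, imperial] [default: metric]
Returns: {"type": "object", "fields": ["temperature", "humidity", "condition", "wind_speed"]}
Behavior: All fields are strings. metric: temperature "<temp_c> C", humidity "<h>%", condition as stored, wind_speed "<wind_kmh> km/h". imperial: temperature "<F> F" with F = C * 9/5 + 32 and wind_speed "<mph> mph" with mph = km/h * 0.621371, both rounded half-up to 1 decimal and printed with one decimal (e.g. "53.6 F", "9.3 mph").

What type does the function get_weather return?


The get_weather spec declares Returns: {"type": "object", "fields": ["temperature", "humidity", "condition", "wind_speed"]}
Type:
object


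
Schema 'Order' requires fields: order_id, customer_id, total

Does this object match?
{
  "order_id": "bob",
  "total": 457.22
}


Checking required fields...
Missing: customer_id
Invalid - missing required field 'customer_id'


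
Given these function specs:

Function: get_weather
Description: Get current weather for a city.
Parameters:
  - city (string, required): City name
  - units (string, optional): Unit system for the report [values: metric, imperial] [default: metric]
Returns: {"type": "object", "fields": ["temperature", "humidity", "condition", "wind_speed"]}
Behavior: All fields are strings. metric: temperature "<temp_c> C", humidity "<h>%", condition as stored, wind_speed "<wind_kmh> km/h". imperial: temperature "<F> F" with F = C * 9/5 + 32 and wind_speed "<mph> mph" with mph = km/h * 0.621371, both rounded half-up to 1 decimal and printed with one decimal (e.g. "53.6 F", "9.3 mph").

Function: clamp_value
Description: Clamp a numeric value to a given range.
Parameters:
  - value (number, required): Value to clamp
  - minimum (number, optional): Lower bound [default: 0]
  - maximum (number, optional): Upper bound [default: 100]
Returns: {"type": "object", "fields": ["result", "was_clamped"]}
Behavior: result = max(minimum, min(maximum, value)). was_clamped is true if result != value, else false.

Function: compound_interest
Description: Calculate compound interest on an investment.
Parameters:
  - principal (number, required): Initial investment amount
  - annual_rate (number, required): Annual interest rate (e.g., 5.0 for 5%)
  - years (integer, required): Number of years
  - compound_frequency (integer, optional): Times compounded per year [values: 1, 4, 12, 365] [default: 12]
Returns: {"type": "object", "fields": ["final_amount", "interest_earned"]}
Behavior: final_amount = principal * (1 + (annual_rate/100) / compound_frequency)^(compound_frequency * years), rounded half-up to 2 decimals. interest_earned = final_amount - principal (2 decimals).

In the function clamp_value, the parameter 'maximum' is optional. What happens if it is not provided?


The clamp_value spec declares:
  - maximum (number, optional): Upper bound [default: 100]
It defaults to 100


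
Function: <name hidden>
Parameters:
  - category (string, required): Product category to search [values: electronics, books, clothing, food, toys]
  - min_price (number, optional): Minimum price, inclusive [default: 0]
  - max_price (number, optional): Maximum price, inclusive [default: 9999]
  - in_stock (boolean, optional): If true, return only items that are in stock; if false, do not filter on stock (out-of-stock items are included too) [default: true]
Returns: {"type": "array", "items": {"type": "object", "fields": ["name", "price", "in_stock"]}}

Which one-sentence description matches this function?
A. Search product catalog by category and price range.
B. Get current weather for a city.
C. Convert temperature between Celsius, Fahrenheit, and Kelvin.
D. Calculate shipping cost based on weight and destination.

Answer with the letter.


Parameters category, min_price, max_price, in_stock and return "array" fit: Search product catalog by category and price range.
A


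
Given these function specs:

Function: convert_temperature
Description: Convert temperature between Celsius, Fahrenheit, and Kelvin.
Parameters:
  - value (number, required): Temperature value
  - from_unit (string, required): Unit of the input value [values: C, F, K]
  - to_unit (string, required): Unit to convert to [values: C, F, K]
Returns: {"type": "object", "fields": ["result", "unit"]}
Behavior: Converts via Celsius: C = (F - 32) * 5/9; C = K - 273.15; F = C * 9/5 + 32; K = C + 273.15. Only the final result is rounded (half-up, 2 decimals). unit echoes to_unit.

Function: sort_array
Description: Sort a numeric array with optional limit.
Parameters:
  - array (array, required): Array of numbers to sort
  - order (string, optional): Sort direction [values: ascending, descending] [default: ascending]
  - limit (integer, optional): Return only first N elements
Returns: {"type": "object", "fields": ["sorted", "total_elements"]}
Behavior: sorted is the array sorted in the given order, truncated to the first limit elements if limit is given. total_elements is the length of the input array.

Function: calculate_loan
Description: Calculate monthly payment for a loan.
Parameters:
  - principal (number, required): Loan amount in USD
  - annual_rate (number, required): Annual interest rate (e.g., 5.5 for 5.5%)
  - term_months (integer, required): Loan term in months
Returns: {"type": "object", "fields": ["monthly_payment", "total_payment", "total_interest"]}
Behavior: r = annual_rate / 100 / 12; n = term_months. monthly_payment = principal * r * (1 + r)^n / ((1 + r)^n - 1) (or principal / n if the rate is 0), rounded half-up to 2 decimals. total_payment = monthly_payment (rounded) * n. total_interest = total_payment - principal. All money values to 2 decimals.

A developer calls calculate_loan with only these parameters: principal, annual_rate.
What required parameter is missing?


Required parameters: principal, annual_rate, term_months
Provided: principal, annual_rate
Missing: term_months
term_months


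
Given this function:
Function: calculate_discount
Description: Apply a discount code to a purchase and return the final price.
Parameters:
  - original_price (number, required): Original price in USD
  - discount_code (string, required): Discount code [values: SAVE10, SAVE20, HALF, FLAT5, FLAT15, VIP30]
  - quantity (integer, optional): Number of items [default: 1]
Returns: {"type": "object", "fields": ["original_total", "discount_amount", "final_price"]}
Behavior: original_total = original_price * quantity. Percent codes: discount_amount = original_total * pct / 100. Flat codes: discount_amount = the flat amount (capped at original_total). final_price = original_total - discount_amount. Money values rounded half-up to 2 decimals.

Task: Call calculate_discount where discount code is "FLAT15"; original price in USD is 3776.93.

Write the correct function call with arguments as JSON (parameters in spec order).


Mapping each described value to its parameter name:
  'Discount code' -> discount_code = "FLAT15"
  'Original price in USD' -> original_price = 3776.93
calculate_discount({"original_price": 3776.93, "discount_code": "FLAT15"})


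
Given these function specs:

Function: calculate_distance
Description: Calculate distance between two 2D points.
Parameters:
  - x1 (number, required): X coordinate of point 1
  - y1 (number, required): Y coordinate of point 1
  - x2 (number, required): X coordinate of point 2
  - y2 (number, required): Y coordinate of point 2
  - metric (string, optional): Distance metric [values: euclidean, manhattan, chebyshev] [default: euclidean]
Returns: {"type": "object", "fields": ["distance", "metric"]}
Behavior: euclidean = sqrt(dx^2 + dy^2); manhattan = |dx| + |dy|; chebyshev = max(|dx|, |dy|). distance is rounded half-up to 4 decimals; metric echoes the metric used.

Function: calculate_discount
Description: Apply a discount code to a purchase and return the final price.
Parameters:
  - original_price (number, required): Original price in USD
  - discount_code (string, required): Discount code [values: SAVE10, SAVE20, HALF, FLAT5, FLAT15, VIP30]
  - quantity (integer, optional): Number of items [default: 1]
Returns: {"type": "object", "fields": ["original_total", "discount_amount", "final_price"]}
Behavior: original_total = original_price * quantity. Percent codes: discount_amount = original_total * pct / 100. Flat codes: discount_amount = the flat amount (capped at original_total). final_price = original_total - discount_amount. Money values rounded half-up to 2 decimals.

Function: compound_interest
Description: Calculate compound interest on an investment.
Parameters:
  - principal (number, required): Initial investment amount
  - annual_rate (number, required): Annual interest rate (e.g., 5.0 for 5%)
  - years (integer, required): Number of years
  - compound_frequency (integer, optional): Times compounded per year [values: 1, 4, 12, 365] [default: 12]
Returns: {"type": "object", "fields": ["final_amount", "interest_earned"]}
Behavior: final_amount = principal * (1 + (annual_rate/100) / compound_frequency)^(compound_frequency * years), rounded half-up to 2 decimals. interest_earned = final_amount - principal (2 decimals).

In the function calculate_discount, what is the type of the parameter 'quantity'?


The calculate_discount spec declares:
  - quantity (integer, optional): Number of items [default: 1]
Type:
integer


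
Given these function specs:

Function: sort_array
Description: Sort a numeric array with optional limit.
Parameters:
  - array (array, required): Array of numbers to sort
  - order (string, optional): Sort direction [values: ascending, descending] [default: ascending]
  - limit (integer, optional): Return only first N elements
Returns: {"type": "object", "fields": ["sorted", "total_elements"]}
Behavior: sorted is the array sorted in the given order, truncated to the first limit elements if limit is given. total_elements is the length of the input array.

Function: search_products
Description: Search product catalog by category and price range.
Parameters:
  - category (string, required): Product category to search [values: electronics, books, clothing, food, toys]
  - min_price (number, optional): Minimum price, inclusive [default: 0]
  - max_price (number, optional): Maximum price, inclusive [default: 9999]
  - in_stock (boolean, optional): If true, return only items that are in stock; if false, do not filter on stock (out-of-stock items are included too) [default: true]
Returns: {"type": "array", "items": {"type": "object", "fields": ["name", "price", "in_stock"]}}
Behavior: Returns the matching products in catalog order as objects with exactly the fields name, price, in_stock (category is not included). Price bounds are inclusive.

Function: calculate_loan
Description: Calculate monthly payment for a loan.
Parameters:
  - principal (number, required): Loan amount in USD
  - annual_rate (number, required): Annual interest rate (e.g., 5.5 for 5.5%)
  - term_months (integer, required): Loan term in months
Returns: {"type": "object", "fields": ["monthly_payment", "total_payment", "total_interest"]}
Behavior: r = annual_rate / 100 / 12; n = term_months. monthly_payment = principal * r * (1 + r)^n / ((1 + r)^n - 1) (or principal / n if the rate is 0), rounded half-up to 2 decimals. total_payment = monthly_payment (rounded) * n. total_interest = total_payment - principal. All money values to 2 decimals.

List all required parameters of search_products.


Parameters of search_products and their required/optional flag:
  category: required
  min_price: optional
  max_price: optional
  in_stock: optional
category


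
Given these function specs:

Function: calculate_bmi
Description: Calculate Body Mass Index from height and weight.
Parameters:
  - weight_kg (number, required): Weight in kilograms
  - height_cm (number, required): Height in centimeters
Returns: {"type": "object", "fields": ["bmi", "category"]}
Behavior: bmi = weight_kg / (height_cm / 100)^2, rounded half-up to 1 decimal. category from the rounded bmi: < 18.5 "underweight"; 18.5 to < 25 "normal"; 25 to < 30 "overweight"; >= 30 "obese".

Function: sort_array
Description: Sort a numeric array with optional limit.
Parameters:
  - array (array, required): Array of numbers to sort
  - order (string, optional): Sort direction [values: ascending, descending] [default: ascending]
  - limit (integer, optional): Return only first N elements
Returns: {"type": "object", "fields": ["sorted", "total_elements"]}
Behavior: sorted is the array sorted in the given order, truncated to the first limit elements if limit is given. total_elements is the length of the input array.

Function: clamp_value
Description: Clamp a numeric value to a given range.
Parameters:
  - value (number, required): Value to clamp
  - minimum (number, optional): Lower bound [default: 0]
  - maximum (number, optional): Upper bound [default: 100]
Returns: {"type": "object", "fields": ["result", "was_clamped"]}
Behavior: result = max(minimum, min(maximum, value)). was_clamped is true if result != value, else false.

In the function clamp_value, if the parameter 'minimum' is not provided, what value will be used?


The clamp_value spec declares:
  - minimum (number, optional): Lower bound [default: 0]
Default:
0


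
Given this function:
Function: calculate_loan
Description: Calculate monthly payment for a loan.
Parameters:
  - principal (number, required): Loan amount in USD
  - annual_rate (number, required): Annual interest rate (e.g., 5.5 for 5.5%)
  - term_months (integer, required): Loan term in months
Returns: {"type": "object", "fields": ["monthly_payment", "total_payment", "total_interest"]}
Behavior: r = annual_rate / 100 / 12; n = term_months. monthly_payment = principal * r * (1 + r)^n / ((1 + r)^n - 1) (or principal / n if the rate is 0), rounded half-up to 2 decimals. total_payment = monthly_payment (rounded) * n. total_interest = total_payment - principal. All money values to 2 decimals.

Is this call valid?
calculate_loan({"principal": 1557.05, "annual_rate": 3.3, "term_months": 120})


Checking all required parameters present and types match... All valid.
Valid


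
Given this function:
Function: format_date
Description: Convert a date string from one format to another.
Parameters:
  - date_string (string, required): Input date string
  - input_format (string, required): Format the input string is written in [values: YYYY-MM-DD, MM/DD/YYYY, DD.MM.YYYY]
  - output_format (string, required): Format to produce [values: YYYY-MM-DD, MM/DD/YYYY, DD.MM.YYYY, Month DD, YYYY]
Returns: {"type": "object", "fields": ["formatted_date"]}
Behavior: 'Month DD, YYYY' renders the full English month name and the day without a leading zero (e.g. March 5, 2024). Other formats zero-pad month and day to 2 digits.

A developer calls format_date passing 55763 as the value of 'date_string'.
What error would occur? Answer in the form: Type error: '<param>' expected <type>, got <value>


Spec: 'date_string' is declared as string; 55763 is an integer.
Type error: 'date_string' expected string, got 55763


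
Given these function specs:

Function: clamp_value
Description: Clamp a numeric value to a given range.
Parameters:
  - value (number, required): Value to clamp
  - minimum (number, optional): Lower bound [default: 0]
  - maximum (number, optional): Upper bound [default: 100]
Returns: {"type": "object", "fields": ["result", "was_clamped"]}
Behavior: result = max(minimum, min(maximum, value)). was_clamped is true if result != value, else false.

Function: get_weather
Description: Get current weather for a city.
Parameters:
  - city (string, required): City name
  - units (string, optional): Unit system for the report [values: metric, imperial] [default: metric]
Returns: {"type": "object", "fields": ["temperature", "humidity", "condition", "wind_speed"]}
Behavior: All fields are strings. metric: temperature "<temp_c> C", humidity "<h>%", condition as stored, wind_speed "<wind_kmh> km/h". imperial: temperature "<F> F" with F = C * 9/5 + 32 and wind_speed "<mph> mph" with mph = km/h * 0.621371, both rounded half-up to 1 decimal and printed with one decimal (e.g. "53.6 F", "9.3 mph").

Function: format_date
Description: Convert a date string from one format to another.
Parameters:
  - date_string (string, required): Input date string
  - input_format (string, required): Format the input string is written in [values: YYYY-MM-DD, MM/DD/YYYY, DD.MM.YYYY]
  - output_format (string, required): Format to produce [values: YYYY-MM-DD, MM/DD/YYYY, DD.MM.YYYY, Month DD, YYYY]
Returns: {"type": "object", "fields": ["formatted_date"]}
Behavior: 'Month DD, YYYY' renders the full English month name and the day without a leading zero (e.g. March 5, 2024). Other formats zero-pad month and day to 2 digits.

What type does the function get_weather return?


The get_weather spec declares Returns: {"type": "object", "fields": ["temperature", "humidity", "condition", "wind_speed"]}
Type:
object


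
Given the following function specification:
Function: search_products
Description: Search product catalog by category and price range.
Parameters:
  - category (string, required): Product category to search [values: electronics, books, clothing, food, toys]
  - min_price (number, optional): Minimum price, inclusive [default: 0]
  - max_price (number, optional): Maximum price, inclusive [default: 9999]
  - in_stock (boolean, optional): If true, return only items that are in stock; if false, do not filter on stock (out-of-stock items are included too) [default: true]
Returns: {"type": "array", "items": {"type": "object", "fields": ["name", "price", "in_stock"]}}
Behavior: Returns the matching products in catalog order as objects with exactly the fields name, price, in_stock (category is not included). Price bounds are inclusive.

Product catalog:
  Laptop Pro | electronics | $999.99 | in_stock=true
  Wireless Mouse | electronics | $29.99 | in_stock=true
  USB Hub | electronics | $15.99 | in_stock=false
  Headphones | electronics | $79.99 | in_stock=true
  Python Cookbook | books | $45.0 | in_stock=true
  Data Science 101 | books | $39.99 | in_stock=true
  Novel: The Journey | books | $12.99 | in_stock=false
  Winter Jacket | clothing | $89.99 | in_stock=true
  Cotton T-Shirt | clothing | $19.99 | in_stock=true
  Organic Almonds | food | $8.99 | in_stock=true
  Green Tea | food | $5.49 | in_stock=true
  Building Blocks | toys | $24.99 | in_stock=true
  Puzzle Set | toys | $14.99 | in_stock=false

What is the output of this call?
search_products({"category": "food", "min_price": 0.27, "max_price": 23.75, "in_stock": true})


Filter: category=food, 0.27 <= price <= 23.75, in-stock only
  Organic Almonds ($8.99): keep
  Green Tea ($5.49): keep
Output:
[{"name": "Organic Almonds", "price": 8.99, "in_stock": true}, {"name": "Green Tea", "price": 5.49, "in_stock": true}]


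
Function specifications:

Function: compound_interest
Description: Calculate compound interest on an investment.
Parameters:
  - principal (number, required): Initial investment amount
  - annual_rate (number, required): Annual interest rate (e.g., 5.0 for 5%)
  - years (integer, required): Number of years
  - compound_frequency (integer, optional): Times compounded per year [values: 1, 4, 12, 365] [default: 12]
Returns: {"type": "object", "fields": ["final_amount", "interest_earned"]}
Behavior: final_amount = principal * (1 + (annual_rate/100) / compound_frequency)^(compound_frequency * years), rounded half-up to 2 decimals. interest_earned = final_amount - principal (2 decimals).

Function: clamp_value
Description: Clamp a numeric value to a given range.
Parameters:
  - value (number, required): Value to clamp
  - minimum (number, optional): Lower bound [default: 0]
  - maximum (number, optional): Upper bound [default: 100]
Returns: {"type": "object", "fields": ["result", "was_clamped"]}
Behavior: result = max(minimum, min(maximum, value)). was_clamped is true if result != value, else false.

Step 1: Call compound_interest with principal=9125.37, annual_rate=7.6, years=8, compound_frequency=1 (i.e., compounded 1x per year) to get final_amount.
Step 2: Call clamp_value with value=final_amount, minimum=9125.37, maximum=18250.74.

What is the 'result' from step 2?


Step 1: compound_interest
  rate per period = 7.6/100/1 = 0.076 (keep full precision); periods = 1 * 8 = 8
  (1 + 0.076)^8 = 1.79679351
  final_amount = 9125.37 * 1.79679351 = 16396.405607 -> 16396.41
  interest_earned = 16396.41 - 9125.37 = 7271.04
  -> final_amount = 16396.41
Step 2: clamp_value(value=16396.41, minimum=9125.37, maximum=18250.74)
  result = max(9125.37, min(18250.74, 16396.41)) = max(9125.37, 16396.41) = 16396.41
  was_clamped = (16396.41 != 16396.41) = false
  -> result = 16396.41
16396.41


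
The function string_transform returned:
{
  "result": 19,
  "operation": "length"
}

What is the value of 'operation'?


length


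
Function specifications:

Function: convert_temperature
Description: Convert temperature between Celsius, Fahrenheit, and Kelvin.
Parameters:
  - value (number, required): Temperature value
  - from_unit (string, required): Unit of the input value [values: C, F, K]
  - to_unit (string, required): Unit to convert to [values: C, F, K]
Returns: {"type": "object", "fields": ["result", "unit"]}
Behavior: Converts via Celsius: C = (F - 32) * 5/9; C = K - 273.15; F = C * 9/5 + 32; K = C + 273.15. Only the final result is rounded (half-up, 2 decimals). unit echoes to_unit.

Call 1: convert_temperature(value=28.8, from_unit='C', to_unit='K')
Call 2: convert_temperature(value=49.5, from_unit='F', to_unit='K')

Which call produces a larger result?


Call 1:
  Input already in C: 28.8
  To K: 28.8 + 273.15 = 301.95
  Round to 2 decimals: 301.95
  -> 301.95 K
Call 2:
  To C: (49.5 - 32) * 5/9 = 9.722222
  To K: 9.722222 + 273.15 = 282.872222
  Round to 2 decimals: 282.87
  -> 282.87 K
Call 1 (301.95 K)


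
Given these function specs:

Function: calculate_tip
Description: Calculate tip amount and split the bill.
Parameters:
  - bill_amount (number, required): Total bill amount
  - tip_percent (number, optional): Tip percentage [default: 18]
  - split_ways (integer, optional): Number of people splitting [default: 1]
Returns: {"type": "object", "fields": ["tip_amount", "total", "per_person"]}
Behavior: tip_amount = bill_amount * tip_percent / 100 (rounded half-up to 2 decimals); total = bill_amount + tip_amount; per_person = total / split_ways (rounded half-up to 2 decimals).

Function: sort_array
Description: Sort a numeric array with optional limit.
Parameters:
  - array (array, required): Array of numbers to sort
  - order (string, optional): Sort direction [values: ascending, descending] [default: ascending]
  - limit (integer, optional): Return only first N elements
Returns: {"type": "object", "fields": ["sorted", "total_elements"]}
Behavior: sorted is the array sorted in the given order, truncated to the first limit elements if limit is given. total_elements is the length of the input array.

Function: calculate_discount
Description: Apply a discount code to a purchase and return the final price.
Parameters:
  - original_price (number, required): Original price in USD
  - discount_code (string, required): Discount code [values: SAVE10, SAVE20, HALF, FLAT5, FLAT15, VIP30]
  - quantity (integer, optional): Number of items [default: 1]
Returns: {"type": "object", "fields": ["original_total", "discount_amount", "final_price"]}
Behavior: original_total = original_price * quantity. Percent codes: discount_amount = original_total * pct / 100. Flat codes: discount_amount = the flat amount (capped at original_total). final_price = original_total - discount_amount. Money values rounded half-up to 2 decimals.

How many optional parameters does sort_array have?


Parameters of sort_array: array (required), order (optional), limit (optional)
Optional count:
2


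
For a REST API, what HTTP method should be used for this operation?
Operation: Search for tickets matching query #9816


GET = read, POST = create, PUT = update/replace, DELETE = remove
This operation is a read.
GET


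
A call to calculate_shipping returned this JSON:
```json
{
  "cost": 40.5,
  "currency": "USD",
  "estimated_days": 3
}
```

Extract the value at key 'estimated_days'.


3


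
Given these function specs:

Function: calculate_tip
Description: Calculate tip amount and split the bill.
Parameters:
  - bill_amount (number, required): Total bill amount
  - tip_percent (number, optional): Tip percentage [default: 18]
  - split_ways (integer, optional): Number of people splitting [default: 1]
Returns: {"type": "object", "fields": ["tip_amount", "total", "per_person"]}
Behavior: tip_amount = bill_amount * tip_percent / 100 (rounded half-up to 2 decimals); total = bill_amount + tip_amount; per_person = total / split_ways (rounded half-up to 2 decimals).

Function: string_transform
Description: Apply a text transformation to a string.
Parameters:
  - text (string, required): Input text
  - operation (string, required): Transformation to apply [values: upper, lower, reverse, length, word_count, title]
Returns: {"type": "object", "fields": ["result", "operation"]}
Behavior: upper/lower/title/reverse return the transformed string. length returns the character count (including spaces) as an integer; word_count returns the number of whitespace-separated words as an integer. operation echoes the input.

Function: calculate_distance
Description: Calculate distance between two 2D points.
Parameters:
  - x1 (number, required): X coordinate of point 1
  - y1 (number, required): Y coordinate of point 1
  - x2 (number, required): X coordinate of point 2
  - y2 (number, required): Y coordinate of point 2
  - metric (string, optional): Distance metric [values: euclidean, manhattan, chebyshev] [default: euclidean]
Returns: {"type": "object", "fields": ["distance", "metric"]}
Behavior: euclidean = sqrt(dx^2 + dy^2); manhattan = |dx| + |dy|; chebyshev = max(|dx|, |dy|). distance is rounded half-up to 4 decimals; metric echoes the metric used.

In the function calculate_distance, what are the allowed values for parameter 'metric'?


The calculate_distance spec declares:
  - metric (string, optional): Distance metric [values: euclidean, manhattan, chebyshev] [default: euclidean]
Allowed values:
euclidean, manhattan, chebyshev


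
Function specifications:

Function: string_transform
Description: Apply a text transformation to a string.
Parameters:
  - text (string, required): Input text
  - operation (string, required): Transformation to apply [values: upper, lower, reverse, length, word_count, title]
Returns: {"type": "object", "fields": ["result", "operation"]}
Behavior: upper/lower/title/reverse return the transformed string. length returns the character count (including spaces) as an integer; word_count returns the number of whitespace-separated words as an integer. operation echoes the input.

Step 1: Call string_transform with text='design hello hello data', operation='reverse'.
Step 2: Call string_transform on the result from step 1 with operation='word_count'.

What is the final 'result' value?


Step 1: string_transform(text='design hello hello data', operation='reverse')
  -> result = 'atad olleh olleh ngised'
Step 2: string_transform(text='atad olleh olleh ngised', operation='word_count')
  words: atad, olleh, olleh, ngised -> 4
  -> result = 4
4


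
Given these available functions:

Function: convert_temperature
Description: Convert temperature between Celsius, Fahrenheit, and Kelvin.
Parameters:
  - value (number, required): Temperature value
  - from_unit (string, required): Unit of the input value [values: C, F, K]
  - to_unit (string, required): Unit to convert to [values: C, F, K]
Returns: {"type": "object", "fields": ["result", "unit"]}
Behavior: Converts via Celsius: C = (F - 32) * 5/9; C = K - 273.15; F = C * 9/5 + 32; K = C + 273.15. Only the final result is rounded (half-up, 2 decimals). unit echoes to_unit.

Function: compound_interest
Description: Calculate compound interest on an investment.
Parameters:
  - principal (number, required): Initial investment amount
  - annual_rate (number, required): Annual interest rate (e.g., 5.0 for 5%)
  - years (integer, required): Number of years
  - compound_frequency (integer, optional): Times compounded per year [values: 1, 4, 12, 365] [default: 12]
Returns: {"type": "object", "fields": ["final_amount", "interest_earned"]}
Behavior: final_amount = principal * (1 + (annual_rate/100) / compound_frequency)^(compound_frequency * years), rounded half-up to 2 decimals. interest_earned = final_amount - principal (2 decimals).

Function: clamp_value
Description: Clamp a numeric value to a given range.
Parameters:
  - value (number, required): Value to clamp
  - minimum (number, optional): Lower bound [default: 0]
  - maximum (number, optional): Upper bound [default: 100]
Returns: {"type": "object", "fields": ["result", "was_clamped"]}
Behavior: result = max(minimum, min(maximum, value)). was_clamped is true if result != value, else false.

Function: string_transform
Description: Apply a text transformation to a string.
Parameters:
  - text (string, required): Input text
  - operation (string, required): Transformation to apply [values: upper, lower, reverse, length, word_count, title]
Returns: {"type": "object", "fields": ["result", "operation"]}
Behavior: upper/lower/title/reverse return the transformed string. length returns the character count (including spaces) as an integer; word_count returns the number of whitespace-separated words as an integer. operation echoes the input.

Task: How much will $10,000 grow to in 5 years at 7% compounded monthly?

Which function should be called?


The task needs a function whose description is: Calculate compound interest on an investment.
compound_interest


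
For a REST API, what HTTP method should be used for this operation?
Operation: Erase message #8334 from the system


GET = read, POST = create, PUT = update/replace, DELETE = remove
This operation is a removal.
DELETE


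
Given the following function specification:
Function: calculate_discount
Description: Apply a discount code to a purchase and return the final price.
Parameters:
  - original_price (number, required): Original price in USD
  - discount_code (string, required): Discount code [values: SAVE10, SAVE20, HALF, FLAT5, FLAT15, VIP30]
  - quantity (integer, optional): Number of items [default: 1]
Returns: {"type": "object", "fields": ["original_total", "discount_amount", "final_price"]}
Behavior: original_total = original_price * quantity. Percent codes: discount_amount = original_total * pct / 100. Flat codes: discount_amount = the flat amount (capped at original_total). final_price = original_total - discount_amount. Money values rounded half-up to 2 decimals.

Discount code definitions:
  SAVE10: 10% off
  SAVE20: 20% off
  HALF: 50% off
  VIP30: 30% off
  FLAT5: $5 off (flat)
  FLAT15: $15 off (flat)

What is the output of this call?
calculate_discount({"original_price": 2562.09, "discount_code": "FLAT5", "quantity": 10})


original_total = 2562.09 * 10 = 25620.90
FLAT5 = $5 flat: discount_amount = min(5.00, 25620.90) = 5.00
final_price = 25620.90 - 5.00 = 25615.90
Output:
{"original_total": 25620.9, "discount_amount": 5.0, "final_price": 25615.9}


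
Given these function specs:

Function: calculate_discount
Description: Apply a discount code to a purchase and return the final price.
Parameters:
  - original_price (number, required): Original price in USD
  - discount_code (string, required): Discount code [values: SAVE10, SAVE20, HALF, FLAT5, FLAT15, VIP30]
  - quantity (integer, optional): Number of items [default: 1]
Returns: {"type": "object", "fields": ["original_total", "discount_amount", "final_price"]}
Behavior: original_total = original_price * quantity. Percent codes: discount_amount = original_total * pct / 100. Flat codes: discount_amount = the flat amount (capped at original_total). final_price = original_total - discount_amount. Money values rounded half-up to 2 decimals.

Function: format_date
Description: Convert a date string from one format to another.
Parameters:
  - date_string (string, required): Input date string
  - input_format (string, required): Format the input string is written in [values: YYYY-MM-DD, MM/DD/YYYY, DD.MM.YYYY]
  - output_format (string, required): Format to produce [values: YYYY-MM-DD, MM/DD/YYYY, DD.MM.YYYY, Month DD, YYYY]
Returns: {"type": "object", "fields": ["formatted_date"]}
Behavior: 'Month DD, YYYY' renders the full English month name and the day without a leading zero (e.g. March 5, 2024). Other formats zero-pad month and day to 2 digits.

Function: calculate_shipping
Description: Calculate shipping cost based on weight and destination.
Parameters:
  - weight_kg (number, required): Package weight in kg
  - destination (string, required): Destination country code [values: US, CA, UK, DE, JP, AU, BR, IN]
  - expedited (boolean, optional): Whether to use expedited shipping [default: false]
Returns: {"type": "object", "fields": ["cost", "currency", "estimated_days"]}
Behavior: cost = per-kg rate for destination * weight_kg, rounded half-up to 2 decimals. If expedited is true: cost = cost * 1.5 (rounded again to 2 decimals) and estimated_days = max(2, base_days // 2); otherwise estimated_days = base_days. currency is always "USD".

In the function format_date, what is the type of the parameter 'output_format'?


The format_date spec declares:
  - output_format (string, required): Format to produce [values: YYYY-MM-DD, MM/DD/YYYY, DD.MM.YYYY, Month DD, YYYY]
Type:
string
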